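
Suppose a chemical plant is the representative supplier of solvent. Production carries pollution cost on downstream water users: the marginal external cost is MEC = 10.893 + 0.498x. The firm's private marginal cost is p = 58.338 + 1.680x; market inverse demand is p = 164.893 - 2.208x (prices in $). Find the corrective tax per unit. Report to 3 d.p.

tax = $21.755 per unit

Social marginal cost = private MC + MEC = 69.231 + 2.178x.
Set SMC = demand: 69.231 + 2.178x = 164.893 - 2.208x → x* = 21.8108.
The Pigouvian tax equals MEC at x*: 10.893 + 0.498×21.8108 = 21.7548.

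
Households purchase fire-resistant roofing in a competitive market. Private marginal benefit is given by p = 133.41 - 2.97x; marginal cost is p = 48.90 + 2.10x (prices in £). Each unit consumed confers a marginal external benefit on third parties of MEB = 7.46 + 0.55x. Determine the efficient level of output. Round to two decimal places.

Social marginal benefit = demand + MEB = 140.87 - 2.42x.
Set SMB = MC: 140.87 - 2.42x = 48.90 + 2.10x → x* = 20.3473.

x* = 20.35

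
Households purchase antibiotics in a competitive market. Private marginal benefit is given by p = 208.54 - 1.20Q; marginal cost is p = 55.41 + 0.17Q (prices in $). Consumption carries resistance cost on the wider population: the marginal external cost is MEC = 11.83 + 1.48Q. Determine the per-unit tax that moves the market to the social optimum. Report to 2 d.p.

tax = $85.21 per unit

Social marginal benefit = demand − MEC = 196.71 - 2.68Q.
Set SMB = MC: 196.71 - 2.68Q = 55.41 + 0.17Q → Q* = 49.5789.
The Pigouvian tax equals MEC at Q*: 11.83 + 1.48×49.5789 = 85.2068.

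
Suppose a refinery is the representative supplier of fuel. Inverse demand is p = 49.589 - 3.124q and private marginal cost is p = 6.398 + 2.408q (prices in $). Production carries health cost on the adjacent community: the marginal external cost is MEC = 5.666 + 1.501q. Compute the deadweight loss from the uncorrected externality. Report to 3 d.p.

DWL = $21.487

Market equilibrium (private): 6.398 + 2.408q = 49.589 - 3.124q → q_m = 7.8075.
Social marginal cost = private MC + MEC = 12.064 + 3.909q.
Set SMC = demand: 12.064 + 3.909q = 49.589 - 3.124q → q* = 5.3356.
Height of the DWL triangle at q_m is SMC(q_m) − demand(q_m) = MEC(q_m) = 17.3850.
DWL = ½ × 2.4719 × 17.3850 = 21.4870.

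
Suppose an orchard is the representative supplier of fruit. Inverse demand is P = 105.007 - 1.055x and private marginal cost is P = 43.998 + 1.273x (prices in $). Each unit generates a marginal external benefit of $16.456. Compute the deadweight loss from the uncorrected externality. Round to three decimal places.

DWL = $58.161

Market equilibrium (private): 43.998 + 1.273x = 105.007 - 1.055x → x_m = 26.2066.
Social marginal cost = private MC − MEB = 27.542 + 1.273x.
Set SMC = demand: 27.542 + 1.273x = 105.007 - 1.055x → x* = 33.2753.
Between x* and x_m the wedge demand − SMC runs linearly from 0 to MEB(x_m), so the loss is a triangle.
DWL = ½ × 7.0687 × 16.4560 = 58.1613.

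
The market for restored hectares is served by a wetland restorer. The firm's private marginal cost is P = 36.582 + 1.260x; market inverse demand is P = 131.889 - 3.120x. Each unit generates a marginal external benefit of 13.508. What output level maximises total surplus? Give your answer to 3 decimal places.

x* = 24.844

Social marginal cost = private MC − MEB = 23.074 + 1.260x.
Set SMC = demand: 23.074 + 1.260x = 131.889 - 3.120x → x* = 24.8436.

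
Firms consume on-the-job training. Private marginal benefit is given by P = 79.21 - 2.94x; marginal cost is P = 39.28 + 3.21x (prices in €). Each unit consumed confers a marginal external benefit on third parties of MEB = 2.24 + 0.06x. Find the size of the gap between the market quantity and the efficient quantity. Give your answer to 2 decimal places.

Market equilibrium (private): 39.28 + 3.21x = 79.21 - 2.94x → x_m = 6.4927.
Social marginal benefit = demand + MEB = 81.45 - 2.88x.
Set SMB = MC: 81.45 - 2.88x = 39.28 + 3.21x → x* = 6.9245.
Gap = |6.4927 − 6.9245| = 0.4318.

0.43 units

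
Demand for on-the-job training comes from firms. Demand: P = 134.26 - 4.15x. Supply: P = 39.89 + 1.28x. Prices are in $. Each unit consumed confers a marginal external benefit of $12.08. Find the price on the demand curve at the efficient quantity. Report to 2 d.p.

Social marginal benefit = demand + MEB = 146.34 - 4.15x.
Set SMB = MC: 146.34 - 4.15x = 39.89 + 1.28x → x* = 19.6041.
Consumer price on the demand curve at x*: 134.26 − 4.15×19.6041 = 52.9030.

P = $52.90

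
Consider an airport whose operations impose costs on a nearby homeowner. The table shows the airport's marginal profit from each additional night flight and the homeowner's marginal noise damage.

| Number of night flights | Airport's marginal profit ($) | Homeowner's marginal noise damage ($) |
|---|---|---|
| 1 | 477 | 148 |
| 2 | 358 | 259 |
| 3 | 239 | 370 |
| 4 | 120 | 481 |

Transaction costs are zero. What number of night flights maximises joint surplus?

Bargaining reaches the level where marginal profit last exceeds marginal noise damage.
That holds through level 2 (358 ≥ 259) but not at 3 (239 < 370).

2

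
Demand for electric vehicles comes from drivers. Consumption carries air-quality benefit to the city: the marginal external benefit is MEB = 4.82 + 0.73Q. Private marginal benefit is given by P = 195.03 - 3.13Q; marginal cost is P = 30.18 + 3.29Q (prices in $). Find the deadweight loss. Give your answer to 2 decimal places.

DWL = $48.80

Market equilibrium (private): 30.18 + 3.29Q = 195.03 - 3.13Q → Q_m = 25.6776.
Social marginal benefit = demand + MEB = 199.85 - 2.40Q.
Set SMB = MC: 199.85 - 2.40Q = 30.18 + 3.29Q → Q* = 29.8190.
Between Q* and Q_m the wedge SMB − MC runs linearly from 0 to MEB(Q_m), so the loss is a triangle.
DWL = ½ × 4.1414 × 23.5646 = 48.7952.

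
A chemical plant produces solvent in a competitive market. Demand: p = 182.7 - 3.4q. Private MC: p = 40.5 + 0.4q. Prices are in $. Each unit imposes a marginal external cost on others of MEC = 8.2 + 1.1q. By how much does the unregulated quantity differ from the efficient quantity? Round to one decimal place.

10.1 units

Market equilibrium (private): 40.5 + 0.4q = 182.7 - 3.4q → q_m = 37.4211.
Social marginal cost = private MC + MEC = 48.7 + 1.5q.
Set SMC = demand: 48.7 + 1.5q = 182.7 - 3.4q → q* = 27.3469.
Gap = |37.4211 − 27.3469| = 10.0742.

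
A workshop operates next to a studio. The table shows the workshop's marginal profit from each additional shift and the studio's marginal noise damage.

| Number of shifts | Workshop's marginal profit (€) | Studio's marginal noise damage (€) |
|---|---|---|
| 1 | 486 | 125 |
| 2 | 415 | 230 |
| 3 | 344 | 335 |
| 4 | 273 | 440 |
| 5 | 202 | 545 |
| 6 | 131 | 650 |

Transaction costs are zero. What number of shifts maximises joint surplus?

Bargaining reaches the level where marginal profit last exceeds marginal noise damage.
That holds through level 3 (344 ≥ 335) but not at 4 (273 < 440).

3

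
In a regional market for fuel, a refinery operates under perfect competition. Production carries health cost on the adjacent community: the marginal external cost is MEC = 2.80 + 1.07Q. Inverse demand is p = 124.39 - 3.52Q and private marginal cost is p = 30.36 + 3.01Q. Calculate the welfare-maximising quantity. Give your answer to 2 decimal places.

Q* = 12.00

Social marginal cost = private MC + MEC = 33.16 + 4.08Q.
Set SMC = demand: 33.16 + 4.08Q = 124.39 - 3.52Q → Q* = 12.0039.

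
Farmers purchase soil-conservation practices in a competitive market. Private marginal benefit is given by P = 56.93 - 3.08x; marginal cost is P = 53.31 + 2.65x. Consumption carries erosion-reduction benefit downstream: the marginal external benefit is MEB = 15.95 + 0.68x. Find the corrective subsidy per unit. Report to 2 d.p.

Social marginal benefit = demand + MEB = 72.88 - 2.40x.
Set SMB = MC: 72.88 - 2.40x = 53.31 + 2.65x → x* = 3.8752.
The Pigouvian subsidy equals MEB at x*: 15.95 + 0.68×3.8752 = 18.5851.

subsidy = 18.59 per unit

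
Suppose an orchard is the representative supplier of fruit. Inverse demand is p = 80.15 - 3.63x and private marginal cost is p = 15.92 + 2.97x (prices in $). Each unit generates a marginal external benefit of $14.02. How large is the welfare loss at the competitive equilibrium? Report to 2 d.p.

DWL = $14.89

Market equilibrium (private): 15.92 + 2.97x = 80.15 - 3.63x → x_m = 9.7318.
Social marginal cost = private MC − MEB = 1.90 + 2.97x.
Set SMC = demand: 1.90 + 2.97x = 80.15 - 3.63x → x* = 11.8561.
Between x* and x_m the wedge demand − SMC runs linearly from 0 to MEB(x_m), so the loss is a triangle.
DWL = ½ × 2.1243 × 14.0200 = 14.8913.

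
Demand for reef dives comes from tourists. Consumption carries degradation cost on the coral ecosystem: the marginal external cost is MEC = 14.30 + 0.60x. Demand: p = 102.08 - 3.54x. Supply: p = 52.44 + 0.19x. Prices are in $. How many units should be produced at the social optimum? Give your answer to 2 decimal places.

Social marginal benefit = demand − MEC = 87.78 - 4.14x.
Set SMB = MC: 87.78 - 4.14x = 52.44 + 0.19x → x* = 8.1617.

x* = 8.16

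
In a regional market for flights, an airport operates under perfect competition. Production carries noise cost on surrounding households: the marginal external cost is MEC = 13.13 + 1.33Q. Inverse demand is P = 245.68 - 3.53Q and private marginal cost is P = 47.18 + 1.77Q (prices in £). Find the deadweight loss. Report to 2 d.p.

Market equilibrium (private): 47.18 + 1.77Q = 245.68 - 3.53Q → Q_m = 37.4528.
Social marginal cost = private MC + MEC = 60.31 + 3.10Q.
Set SMC = demand: 60.31 + 3.10Q = 245.68 - 3.53Q → Q* = 27.9593.
The welfare-loss triangle has base |Q_m − Q*| and height MEC(Q_m) (the vertical gap between SMC and demand is zero at Q* and MEC at Q_m).
DWL = ½ × 9.4935 × 62.9423 = 298.7714.

DWL = £298.77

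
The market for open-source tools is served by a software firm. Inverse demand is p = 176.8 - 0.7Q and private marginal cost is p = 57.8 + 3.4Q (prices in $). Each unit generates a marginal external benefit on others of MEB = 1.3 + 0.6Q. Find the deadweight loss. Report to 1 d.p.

Market equilibrium (private): 57.8 + 3.4Q = 176.8 - 0.7Q → Q_m = 29.0244.
Social marginal cost = private MC − MEB = 56.5 + 2.8Q.
Set SMC = demand: 56.5 + 2.8Q = 176.8 - 0.7Q → Q* = 34.3714.
The loss is the area between SMC and demand from Q* to Q_m; with linear curves that's a triangle of height MEB(Q_m).
DWL = ½ × 5.3470 × 18.7146 = 50.0335.

DWL = $50.0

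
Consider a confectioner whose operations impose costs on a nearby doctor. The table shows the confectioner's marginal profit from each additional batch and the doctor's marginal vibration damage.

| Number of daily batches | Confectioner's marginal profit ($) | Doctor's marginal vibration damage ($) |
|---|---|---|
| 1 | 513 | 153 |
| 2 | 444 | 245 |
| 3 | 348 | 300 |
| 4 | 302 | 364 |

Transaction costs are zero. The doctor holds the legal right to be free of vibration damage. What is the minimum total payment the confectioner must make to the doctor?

$698

Efficient level: marginal profit ≥ marginal vibration damage through level 3, so k* = 3.
With the doctor holding the right, the confectioner must at least compensate total damage at k*: 153 + 245 + 300 = 698.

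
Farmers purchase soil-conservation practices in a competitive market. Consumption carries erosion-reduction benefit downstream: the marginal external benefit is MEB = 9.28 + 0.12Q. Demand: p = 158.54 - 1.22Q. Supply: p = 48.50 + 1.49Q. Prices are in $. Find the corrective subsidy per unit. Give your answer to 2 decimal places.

subsidy = $14.81 per unit

Social marginal benefit = demand + MEB = 167.82 - 1.10Q.
Set SMB = MC: 167.82 - 1.10Q = 48.50 + 1.49Q → Q* = 46.0695.
The Pigouvian subsidy equals MEB at Q*: 9.28 + 0.12×46.0695 = 14.8083.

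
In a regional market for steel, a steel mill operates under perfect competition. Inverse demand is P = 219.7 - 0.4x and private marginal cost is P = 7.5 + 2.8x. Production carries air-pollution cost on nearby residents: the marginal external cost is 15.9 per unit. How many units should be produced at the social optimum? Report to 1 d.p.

Social marginal cost = private MC + MEC = 23.4 + 2.8x.
Set SMC = demand: 23.4 + 2.8x = 219.7 - 0.4x → x* = 61.3438.

x* = 61.3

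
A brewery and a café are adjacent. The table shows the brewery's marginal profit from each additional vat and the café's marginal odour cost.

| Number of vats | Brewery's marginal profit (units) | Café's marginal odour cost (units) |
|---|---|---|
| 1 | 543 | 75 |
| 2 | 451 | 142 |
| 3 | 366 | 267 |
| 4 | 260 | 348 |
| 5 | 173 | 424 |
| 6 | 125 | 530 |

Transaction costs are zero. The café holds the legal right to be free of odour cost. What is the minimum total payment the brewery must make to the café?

Efficient level: marginal profit ≥ marginal odour cost through level 3, so k* = 3.
With the café holding the right, the brewery must at least compensate total damage at k*: 75 + 142 + 267 = 484.

484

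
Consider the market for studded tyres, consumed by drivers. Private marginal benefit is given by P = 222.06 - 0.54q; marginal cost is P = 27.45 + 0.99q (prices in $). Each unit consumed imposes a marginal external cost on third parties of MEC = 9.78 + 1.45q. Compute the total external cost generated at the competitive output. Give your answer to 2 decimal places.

Market equilibrium (private): 27.45 + 0.99q = 222.06 - 0.54q → q_m = 127.1961.
Total external cost = ∫₀^{q_m} (9.78 + 1.45q) dq = 9.78×127.1961 + ½×1.45×127.1961² = 12973.6426.

$12973.64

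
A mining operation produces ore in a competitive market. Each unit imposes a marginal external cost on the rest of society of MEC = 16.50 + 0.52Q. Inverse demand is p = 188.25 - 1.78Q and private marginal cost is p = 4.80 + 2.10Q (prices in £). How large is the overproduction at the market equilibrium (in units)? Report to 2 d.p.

Market equilibrium (private): 4.80 + 2.10Q = 188.25 - 1.78Q → Q_m = 47.2809.
Social marginal cost = private MC + MEC = 21.30 + 2.62Q.
Set SMC = demand: 21.30 + 2.62Q = 188.25 - 1.78Q → Q* = 37.9432.
Gap = |47.2809 − 37.9432| = 9.3377.

9.34 units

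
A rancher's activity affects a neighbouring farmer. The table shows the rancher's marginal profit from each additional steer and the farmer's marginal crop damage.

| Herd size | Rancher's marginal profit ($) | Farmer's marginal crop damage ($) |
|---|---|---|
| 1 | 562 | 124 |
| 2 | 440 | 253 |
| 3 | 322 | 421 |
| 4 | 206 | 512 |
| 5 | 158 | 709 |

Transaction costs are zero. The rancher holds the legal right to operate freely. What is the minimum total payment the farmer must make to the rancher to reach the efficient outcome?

Left alone the rancher would choose level 5 (marginal profit stays positive).
Efficient level: k* = 2 (marginal profit ≥ marginal crop damage through 2).
The farmer must at least cover the rancher's forgone profit from cutting 5→2: 322 + 206 + 158 = 686.

$686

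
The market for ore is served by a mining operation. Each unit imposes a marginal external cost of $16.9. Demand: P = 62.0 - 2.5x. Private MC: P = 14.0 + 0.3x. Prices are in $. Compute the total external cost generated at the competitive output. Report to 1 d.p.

Market equilibrium (private): 14.0 + 0.3x = 62.0 - 2.5x → x_m = 17.1429.
Total external cost = MEC × x_m = 16.9 × 17.1429 = 289.7150.

$289.7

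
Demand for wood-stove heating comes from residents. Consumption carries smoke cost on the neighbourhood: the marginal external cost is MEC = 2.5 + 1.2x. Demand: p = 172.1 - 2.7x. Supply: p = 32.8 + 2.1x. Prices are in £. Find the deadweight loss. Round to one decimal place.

DWL = £116.1

Market equilibrium (private): 32.8 + 2.1x = 172.1 - 2.7x → x_m = 29.0208.
Social marginal benefit = demand − MEC = 169.6 - 3.9x.
Set SMB = MC: 169.6 - 3.9x = 32.8 + 2.1x → x* = 22.8000.
Between x* and x_m the wedge MC − SMB runs linearly from 0 to MEC(x_m), so the loss is a triangle.
DWL = ½ × 6.2208 × 37.3250 = 116.0957.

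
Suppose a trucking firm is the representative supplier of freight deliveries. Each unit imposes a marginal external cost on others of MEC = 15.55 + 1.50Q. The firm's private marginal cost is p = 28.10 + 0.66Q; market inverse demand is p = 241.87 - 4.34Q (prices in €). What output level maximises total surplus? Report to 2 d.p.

Social marginal cost = private MC + MEC = 43.65 + 2.16Q.
Set SMC = demand: 43.65 + 2.16Q = 241.87 - 4.34Q → Q* = 30.4954.

Q* = 30.50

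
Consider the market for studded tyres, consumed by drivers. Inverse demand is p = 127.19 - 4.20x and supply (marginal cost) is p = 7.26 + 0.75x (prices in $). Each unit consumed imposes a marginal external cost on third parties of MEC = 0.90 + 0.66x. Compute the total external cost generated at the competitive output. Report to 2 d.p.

Market equilibrium (private): 7.26 + 0.75x = 127.19 - 4.20x → x_m = 24.2283.
Total external cost = ∫₀^{x_m} (0.90 + 0.66x) dx = 0.90×24.2283 + ½×0.66×24.2283² = 215.5189.

$215.52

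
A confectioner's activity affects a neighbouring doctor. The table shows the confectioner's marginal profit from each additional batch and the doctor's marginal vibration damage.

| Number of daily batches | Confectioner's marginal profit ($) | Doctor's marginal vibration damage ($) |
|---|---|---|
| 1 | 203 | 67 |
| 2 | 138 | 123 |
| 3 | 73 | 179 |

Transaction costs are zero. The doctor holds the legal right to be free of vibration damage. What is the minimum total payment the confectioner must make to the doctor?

Efficient level: marginal profit ≥ marginal vibration damage through level 2, so k* = 2.
With the doctor holding the right, the confectioner must at least compensate total damage at k*: 67 + 123 = 190.

$190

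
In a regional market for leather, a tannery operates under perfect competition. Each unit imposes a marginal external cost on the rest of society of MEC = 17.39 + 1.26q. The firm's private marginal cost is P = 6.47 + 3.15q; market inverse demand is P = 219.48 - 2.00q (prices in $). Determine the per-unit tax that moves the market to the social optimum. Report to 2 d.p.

Social marginal cost = private MC + MEC = 23.86 + 4.41q.
Set SMC = demand: 23.86 + 4.41q = 219.48 - 2.00q → q* = 30.5179.
The Pigouvian tax equals MEC at q*: 17.39 + 1.26×30.5179 = 55.8426.

tax = $55.84 per unit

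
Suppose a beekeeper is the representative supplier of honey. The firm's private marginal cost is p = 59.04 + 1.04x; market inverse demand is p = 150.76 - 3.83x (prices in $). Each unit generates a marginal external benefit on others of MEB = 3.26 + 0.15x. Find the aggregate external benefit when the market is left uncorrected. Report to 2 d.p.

$88.00

Market equilibrium (private): 59.04 + 1.04x = 150.76 - 3.83x → x_m = 18.8337.
Total external benefit = ∫₀^{x_m} (3.26 + 0.15x) dx = 3.26×18.8337 + ½×0.15×18.8337² = 88.0010.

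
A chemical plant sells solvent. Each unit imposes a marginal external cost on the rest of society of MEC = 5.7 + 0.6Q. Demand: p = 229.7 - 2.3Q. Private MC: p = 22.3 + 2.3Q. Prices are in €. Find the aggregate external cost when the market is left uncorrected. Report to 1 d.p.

Market equilibrium (private): 22.3 + 2.3Q = 229.7 - 2.3Q → Q_m = 45.0870.
Total external cost = ∫₀^{Q_m} (5.7 + 0.6Q) dQ = 5.7×45.0870 + ½×0.6×45.0870² = 866.8472.

€866.8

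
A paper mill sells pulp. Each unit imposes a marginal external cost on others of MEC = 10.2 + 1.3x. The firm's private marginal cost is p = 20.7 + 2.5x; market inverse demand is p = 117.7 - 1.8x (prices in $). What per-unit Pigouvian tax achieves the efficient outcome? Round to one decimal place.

Social marginal cost = private MC + MEC = 30.9 + 3.8x.
Set SMC = demand: 30.9 + 3.8x = 117.7 - 1.8x → x* = 15.5000.
The Pigouvian tax equals MEC at x*: 10.2 + 1.3×15.5000 = 30.3500.

tax = $30.4 per unit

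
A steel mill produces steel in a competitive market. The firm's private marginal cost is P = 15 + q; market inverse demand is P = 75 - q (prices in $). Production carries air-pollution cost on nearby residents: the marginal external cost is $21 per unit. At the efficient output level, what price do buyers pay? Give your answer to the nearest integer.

P = $56

Social marginal cost = private MC + MEC = 36 + q.
Set SMC = demand: 36 + q = 75 - q → q* = 19.5000.
Consumer price on the demand curve at q*: 75 − 1×19.5000 = 55.5000.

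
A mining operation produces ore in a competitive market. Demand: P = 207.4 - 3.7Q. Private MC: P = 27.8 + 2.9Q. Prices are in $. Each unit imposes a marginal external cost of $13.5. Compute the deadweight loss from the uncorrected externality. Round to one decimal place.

DWL = $13.8

Market equilibrium (private): 27.8 + 2.9Q = 207.4 - 3.7Q → Q_m = 27.2121.
Social marginal cost = private MC + MEC = 41.3 + 2.9Q.
Set SMC = demand: 41.3 + 2.9Q = 207.4 - 3.7Q → Q* = 25.1667.
Between Q* and Q_m the wedge SMC − demand runs linearly from 0 to MEC(Q_m), so the loss is a triangle.
DWL = ½ × 2.0454 × 13.5000 = 13.8065.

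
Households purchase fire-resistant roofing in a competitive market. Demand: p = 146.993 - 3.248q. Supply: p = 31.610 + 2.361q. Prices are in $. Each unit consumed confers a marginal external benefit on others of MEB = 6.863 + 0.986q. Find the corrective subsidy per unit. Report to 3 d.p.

Social marginal benefit = demand + MEB = 153.856 - 2.262q.
Set SMB = MC: 153.856 - 2.262q = 31.610 + 2.361q → q* = 26.4430.
The Pigouvian subsidy equals MEB at q*: 6.863 + 0.986×26.4430 = 32.9358.

subsidy = $32.936 per unit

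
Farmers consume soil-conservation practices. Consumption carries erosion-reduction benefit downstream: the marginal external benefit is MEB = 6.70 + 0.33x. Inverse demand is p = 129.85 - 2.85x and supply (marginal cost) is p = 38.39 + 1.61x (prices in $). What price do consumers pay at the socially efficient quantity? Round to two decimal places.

P = $62.11

Social marginal benefit = demand + MEB = 136.55 - 2.52x.
Set SMB = MC: 136.55 - 2.52x = 38.39 + 1.61x → x* = 23.7676.
Consumer price on the demand curve at x*: 129.85 − 2.85×23.7676 = 62.1123.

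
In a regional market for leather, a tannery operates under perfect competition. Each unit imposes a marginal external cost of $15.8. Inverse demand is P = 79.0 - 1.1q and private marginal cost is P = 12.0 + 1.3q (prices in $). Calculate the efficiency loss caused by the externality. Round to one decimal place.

Market equilibrium (private): 12.0 + 1.3q = 79.0 - 1.1q → q_m = 27.9167.
Social marginal cost = private MC + MEC = 27.8 + 1.3q.
Set SMC = demand: 27.8 + 1.3q = 79.0 - 1.1q → q* = 21.3333.
The loss is the area between SMC and demand from q* to q_m; with linear curves that's a triangle of height MEC(q_m).
DWL = ½ × 6.5834 × 15.8000 = 52.0089.

DWL = $52.0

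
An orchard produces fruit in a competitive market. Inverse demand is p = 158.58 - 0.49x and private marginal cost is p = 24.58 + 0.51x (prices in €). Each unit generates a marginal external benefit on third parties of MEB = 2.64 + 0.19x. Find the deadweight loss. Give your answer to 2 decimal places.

Market equilibrium (private): 24.58 + 0.51x = 158.58 - 0.49x → x_m = 134.0000.
Social marginal cost = private MC − MEB = 21.94 + 0.32x.
Set SMC = demand: 21.94 + 0.32x = 158.58 - 0.49x → x* = 168.6914.
Height of the DWL triangle at x_m is demand(x_m) − SMC(x_m) = MEB(x_m) = 28.1000.
DWL = ½ × 34.6914 × 28.1000 = 487.4142.

DWL = €487.41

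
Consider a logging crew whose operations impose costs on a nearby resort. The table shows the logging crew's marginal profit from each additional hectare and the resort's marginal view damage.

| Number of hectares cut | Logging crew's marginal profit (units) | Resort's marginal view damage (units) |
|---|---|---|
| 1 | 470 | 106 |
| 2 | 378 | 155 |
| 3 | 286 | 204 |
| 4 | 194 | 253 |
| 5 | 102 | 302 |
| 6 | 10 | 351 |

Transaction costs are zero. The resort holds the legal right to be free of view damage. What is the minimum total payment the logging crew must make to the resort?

Efficient level: marginal profit ≥ marginal view damage through level 3, so k* = 3.
With the resort holding the right, the logging crew must at least compensate total damage at k*: 106 + 155 + 204 = 465.

465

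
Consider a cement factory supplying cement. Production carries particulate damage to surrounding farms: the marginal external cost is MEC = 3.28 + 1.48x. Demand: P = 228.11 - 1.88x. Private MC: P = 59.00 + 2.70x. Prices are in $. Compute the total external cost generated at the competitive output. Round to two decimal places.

Market equilibrium (private): 59.00 + 2.70x = 228.11 - 1.88x → x_m = 36.9236.
Total external cost = ∫₀^{x_m} (3.28 + 1.48x) dx = 3.28×36.9236 + ½×1.48×36.9236² = 1129.9901.

$1129.99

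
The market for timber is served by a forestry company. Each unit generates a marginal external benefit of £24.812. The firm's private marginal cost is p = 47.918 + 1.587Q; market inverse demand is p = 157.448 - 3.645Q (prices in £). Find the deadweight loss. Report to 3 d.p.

DWL = £58.834

Market equilibrium (private): 47.918 + 1.587Q = 157.448 - 3.645Q → Q_m = 20.9346.
Social marginal cost = private MC − MEB = 23.106 + 1.587Q.
Set SMC = demand: 23.106 + 1.587Q = 157.448 - 3.645Q → Q* = 25.6770.
Height of the DWL triangle at Q_m is demand(Q_m) − SMC(Q_m) = MEB(Q_m) = 24.8120.
DWL = ½ × 4.7424 × 24.8120 = 58.8342.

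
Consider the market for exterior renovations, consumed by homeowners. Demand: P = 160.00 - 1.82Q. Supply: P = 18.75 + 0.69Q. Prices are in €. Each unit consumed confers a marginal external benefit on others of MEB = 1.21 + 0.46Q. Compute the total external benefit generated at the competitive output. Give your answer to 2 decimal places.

€796.47

Market equilibrium (private): 18.75 + 0.69Q = 160.00 - 1.82Q → Q_m = 56.2749.
Total external benefit = ∫₀^{Q_m} (1.21 + 0.46Q) dQ = 1.21×56.2749 + ½×0.46×56.2749² = 796.4714.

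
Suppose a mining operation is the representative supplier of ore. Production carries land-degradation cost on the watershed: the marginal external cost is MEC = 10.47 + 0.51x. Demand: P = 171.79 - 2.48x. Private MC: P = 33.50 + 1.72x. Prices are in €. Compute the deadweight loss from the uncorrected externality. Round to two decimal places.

Market equilibrium (private): 33.50 + 1.72x = 171.79 - 2.48x → x_m = 32.9262.
Social marginal cost = private MC + MEC = 43.97 + 2.23x.
Set SMC = demand: 43.97 + 2.23x = 171.79 - 2.48x → x* = 27.1380.
The welfare-loss triangle has base |x_m − x*| and height MEC(x_m) (the vertical gap between SMC and demand is zero at x* and MEC at x_m).
DWL = ½ × 5.7882 × 27.2624 = 78.9001.

DWL = €78.90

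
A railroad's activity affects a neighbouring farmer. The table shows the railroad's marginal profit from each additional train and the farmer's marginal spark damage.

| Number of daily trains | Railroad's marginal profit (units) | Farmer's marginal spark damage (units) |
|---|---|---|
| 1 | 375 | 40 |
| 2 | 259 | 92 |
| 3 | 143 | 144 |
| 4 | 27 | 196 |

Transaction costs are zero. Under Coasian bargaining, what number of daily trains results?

2

Bargaining reaches the level where marginal profit last exceeds marginal spark damage.
That holds through level 2 (259 ≥ 92) but not at 3 (143 < 144).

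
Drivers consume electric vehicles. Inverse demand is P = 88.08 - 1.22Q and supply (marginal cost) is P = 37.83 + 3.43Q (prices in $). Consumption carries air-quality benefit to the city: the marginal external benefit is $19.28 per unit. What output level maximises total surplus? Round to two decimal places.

Social marginal benefit = demand + MEB = 107.36 - 1.22Q.
Set SMB = MC: 107.36 - 1.22Q = 37.83 + 3.43Q → Q* = 14.9527.

Q* = 14.95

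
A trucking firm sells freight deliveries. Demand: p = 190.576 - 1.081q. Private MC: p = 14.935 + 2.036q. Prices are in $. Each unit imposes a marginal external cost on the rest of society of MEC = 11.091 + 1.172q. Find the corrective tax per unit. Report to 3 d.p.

tax = $56.055 per unit

Social marginal cost = private MC + MEC = 26.026 + 3.208q.
Set SMC = demand: 26.026 + 3.208q = 190.576 - 1.081q → q* = 38.3656.
The Pigouvian tax equals MEC at q*: 11.091 + 1.172×38.3656 = 56.0555.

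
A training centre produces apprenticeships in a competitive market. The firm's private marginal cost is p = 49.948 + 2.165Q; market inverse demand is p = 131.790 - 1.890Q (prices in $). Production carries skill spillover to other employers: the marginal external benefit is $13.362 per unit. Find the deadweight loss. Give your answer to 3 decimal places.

Market equilibrium (private): 49.948 + 2.165Q = 131.790 - 1.890Q → Q_m = 20.1830.
Social marginal cost = private MC − MEB = 36.586 + 2.165Q.
Set SMC = demand: 36.586 + 2.165Q = 131.790 - 1.890Q → Q* = 23.4782.
Height of the DWL triangle at Q_m is demand(Q_m) − SMC(Q_m) = MEB(Q_m) = 13.3620.
DWL = ½ × 3.2952 × 13.3620 = 22.0152.

DWL = $22.015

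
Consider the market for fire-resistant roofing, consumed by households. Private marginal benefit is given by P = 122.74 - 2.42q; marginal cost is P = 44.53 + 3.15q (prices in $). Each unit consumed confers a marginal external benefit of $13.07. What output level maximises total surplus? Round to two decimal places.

q* = 16.39

Social marginal benefit = demand + MEB = 135.81 - 2.42q.
Set SMB = MC: 135.81 - 2.42q = 44.53 + 3.15q → q* = 16.3878.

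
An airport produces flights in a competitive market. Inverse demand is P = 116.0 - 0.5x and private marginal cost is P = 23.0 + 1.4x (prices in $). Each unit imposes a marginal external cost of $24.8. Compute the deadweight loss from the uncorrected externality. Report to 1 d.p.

DWL = $161.9

Market equilibrium (private): 23.0 + 1.4x = 116.0 - 0.5x → x_m = 48.9474.
Social marginal cost = private MC + MEC = 47.8 + 1.4x.
Set SMC = demand: 47.8 + 1.4x = 116.0 - 0.5x → x* = 35.8947.
The welfare-loss triangle has base |x_m − x*| and height MEC(x_m) (the vertical gap between SMC and demand is zero at x* and MEC at x_m).
DWL = ½ × 13.0527 × 24.8000 = 161.8535.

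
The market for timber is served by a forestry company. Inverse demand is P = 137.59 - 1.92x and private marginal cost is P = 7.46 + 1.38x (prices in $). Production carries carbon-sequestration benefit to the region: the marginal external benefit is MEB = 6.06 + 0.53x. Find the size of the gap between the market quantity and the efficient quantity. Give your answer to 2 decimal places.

9.73 units

Market equilibrium (private): 7.46 + 1.38x = 137.59 - 1.92x → x_m = 39.4333.
Social marginal cost = private MC − MEB = 1.40 + 0.85x.
Set SMC = demand: 1.40 + 0.85x = 137.59 - 1.92x → x* = 49.1661.
Gap = |39.4333 − 49.1661| = 9.7328.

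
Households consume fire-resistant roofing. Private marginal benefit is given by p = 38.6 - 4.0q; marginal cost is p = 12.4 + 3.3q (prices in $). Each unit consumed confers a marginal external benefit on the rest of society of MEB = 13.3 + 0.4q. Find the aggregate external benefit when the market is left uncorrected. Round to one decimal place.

$50.3

Market equilibrium (private): 12.4 + 3.3q = 38.6 - 4.0q → q_m = 3.5890.
Total external benefit = ∫₀^{q_m} (13.3 + 0.4q) dq = 13.3×3.5890 + ½×0.4×3.5890² = 50.3099.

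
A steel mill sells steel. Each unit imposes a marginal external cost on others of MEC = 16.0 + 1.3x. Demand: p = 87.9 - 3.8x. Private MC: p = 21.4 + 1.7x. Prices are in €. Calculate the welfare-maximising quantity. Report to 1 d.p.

x* = 7.4

Social marginal cost = private MC + MEC = 37.4 + 3.0x.
Set SMC = demand: 37.4 + 3.0x = 87.9 - 3.8x → x* = 7.4265.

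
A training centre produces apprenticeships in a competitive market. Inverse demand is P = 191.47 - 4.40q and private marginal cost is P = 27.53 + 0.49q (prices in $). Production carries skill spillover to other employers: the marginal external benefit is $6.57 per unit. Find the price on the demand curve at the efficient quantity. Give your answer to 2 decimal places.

Social marginal cost = private MC − MEB = 20.96 + 0.49q.
Set SMC = demand: 20.96 + 0.49q = 191.47 - 4.40q → q* = 34.8691.
Consumer price on the demand curve at q*: 191.47 − 4.40×34.8691 = 38.0460.

P = $38.05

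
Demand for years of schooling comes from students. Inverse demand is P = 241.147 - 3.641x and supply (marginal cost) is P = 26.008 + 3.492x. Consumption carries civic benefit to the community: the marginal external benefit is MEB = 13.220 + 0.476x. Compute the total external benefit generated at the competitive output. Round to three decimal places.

615.236

Market equilibrium (private): 26.008 + 3.492x = 241.147 - 3.641x → x_m = 30.1611.
Total external benefit = ∫₀^{x_m} (13.220 + 0.476x) dx = 13.220×30.1611 + ½×0.476×30.1611² = 615.2364.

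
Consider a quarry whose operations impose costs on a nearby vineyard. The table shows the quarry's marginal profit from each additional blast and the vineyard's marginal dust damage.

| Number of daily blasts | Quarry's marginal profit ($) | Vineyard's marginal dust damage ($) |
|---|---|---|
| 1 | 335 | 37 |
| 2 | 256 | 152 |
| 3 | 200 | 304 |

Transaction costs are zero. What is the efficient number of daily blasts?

2

Bargaining reaches the level where marginal profit last exceeds marginal dust damage.
That holds through level 2 (256 ≥ 152) but not at 3 (200 < 304).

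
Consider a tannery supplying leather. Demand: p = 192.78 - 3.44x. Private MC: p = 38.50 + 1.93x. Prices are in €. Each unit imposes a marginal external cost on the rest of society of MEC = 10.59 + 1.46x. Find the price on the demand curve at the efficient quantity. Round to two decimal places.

Social marginal cost = private MC + MEC = 49.09 + 3.39x.
Set SMC = demand: 49.09 + 3.39x = 192.78 - 3.44x → x* = 21.0381.
Consumer price on the demand curve at x*: 192.78 − 3.44×21.0381 = 120.4089.

P = €120.41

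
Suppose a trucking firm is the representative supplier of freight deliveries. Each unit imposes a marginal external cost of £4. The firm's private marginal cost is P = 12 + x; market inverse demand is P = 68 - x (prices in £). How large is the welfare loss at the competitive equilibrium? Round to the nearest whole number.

Market equilibrium (private): 12 + x = 68 - x → x_m = 28.0000.
Social marginal cost = private MC + MEC = 16 + x.
Set SMC = demand: 16 + x = 68 - x → x* = 26.0000.
Between x* and x_m the wedge SMC − demand runs linearly from 0 to MEC(x_m), so the loss is a triangle.
DWL = ½ × 2.0000 × 4.0000 = 4.0000.

DWL = £4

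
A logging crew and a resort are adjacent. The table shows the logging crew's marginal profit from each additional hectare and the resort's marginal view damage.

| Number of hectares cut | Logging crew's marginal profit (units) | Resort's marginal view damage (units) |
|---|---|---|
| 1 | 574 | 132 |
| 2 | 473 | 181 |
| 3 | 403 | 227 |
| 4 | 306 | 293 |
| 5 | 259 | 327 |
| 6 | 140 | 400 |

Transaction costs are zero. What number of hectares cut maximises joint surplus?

4

Bargaining reaches the level where marginal profit last exceeds marginal view damage.
That holds through level 4 (306 ≥ 293) but not at 5 (259 < 327).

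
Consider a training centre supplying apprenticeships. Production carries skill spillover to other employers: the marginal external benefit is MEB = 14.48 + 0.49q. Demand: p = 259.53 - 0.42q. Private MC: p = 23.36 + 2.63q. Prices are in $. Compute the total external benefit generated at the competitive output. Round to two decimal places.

$2590.21

Market equilibrium (private): 23.36 + 2.63q = 259.53 - 0.42q → q_m = 77.4328.
Total external benefit = ∫₀^{q_m} (14.48 + 0.49q) dq = 14.48×77.4328 + ½×0.49×77.4328² = 2590.2074.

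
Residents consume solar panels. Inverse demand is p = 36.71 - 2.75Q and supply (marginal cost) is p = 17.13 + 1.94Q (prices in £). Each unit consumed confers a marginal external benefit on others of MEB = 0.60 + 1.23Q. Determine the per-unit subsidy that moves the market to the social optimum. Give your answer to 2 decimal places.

Social marginal benefit = demand + MEB = 37.31 - 1.52Q.
Set SMB = MC: 37.31 - 1.52Q = 17.13 + 1.94Q → Q* = 5.8324.
The Pigouvian subsidy equals MEB at Q*: 0.60 + 1.23×5.8324 = 7.7739.

subsidy = £7.77 per unit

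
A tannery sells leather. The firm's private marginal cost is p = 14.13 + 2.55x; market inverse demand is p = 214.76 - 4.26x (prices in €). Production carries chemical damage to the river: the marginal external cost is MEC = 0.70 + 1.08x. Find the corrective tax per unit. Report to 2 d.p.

tax = €28.07 per unit

Social marginal cost = private MC + MEC = 14.83 + 3.63x.
Set SMC = demand: 14.83 + 3.63x = 214.76 - 4.26x → x* = 25.3397.
The Pigouvian tax equals MEC at x*: 0.70 + 1.08×25.3397 = 28.0669.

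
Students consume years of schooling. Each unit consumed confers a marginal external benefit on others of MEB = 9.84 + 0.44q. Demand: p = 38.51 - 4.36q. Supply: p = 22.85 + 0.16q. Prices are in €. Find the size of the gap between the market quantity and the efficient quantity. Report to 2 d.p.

Market equilibrium (private): 22.85 + 0.16q = 38.51 - 4.36q → q_m = 3.4646.
Social marginal benefit = demand + MEB = 48.35 - 3.92q.
Set SMB = MC: 48.35 - 3.92q = 22.85 + 0.16q → q* = 6.2500.
Gap = |3.4646 − 6.2500| = 2.7854.

2.79 units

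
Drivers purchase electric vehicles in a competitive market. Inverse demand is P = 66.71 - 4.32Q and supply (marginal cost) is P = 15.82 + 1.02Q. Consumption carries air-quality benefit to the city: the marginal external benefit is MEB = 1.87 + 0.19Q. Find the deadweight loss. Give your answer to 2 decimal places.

DWL = 1.32

Market equilibrium (private): 15.82 + 1.02Q = 66.71 - 4.32Q → Q_m = 9.5300.
Social marginal benefit = demand + MEB = 68.58 - 4.13Q.
Set SMB = MC: 68.58 - 4.13Q = 15.82 + 1.02Q → Q* = 10.2447.
Height of the DWL triangle at Q_m is SMB(Q_m) − MC(Q_m) = MEB(Q_m) = 3.6807.
DWL = ½ × 0.7147 × 3.6807 = 1.3153.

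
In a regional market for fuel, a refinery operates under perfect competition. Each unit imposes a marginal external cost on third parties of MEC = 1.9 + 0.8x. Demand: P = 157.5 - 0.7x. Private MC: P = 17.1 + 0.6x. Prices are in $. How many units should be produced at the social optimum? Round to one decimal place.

x* = 66.0

Social marginal cost = private MC + MEC = 19.0 + 1.4x.
Set SMC = demand: 19.0 + 1.4x = 157.5 - 0.7x → x* = 65.9524.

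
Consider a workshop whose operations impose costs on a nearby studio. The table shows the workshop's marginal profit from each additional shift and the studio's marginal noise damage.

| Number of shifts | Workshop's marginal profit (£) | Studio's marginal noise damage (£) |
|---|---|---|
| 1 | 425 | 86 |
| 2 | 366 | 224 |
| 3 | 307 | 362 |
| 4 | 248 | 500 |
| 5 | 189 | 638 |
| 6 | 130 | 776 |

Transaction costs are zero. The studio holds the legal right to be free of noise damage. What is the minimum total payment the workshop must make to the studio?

Efficient level: marginal profit ≥ marginal noise damage through level 2, so k* = 2.
With the studio holding the right, the workshop must at least compensate total damage at k*: 86 + 224 = 310.

£310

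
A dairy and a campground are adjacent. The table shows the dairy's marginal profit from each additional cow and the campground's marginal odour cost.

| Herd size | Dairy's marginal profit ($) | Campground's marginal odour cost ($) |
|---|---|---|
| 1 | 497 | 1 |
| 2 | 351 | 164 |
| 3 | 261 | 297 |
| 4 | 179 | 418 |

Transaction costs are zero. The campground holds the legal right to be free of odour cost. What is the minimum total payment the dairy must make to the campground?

$165

Efficient level: marginal profit ≥ marginal odour cost through level 2, so k* = 2.
With the campground holding the right, the dairy must at least compensate total damage at k*: 1 + 164 = 165.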